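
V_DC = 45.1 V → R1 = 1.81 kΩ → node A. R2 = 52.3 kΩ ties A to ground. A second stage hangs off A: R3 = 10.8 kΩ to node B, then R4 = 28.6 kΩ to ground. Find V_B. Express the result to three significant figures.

V_B ≈ 30.3 V

The second stage (R3 + R4 = 39.40 kΩ) loads node A in parallel with R2.
Effective lower resistance at A: R2 ‖ 39.40 = 22.47 kΩ.
First divider: V_A = V_DC · 22.47/(1.81 + 22.47) = 41.74 V.
Then the unloaded second divider: V_B = V_A × R4/(R3+R4) = 41.74 × 0.7259 = 30.30 V.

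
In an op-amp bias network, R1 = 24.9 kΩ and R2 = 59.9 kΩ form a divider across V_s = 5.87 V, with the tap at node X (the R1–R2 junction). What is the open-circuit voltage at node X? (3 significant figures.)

V_th ≈ 4.15 V

Open-circuit (no load on X): V_th = V_s · R2/(R1 + R2) = 5.87 × 59.9/(24.90 + 59.9) = 4.146 V.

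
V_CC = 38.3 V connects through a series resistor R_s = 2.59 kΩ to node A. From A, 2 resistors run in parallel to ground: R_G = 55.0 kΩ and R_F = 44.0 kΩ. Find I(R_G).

I ≈ 0.630 mA

Parallel bank: R_p = 1/(1/55.0 + 1/44.0) = 24.44 kΩ.
V_A by voltage divider: V_A = 38.3 × 24.44/(2.59 + 24.44) = 34.63 V.
Branch current I = V_A/R_G = 34.63/55.0 = 0.6296 mA.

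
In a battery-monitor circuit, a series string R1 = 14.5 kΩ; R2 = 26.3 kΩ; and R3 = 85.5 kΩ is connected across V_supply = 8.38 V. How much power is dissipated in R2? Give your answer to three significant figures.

The common current is I = 8.38/126.3 = 0.06635 mA.
P = I²R = 0.004402 × 26.3 = 0.1158 mW.

P ≈ 0.116 mW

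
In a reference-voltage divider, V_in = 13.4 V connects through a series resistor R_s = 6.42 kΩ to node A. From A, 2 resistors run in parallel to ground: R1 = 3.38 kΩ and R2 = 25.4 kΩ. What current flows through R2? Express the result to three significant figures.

I ≈ 0.167 mA

Equivalent of the parallel group: R_p = 2.983 kΩ.
Node voltage V_A = V_in · R_p/(R_s + R_p) = 13.4 × 0.3172 = 4.251 V.
I(R2) = V_A / R2 = 4.251/25.4 = 0.1674 mA.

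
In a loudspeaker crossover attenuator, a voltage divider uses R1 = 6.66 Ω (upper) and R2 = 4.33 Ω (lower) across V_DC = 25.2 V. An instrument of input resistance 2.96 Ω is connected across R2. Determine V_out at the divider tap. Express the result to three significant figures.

The load sits in parallel with R2, giving an effective lower resistance R2' = R2·R_L/(R2+R_L) = 1.758 Ω.
Then V_out = V_DC · R2'/(R1 + R2') = 25.2 × 1.758/8.418 = 5.263 V.
(Unloaded it would be 9.93 V; the load pulls it down.)

V_out ≈ 5.26 V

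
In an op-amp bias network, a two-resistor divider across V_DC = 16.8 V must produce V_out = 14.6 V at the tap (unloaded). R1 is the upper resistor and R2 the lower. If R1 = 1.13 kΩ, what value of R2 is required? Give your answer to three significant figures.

Required fraction k = V_out/V_DC = 0.8690.
R2 = R1 · 0.8690/(1 − 0.8690) = 7.499 kΩ.

R2 ≈ 7.50 kΩ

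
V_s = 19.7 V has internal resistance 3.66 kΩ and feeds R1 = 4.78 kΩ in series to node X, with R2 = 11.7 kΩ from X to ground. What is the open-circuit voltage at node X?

R1' = 3.66 + 4.78 = 8.440 kΩ (source resistance + R1).
Open-circuit (no load on X): V_th = V_s · R2/(R1' + R2) = 19.7 × 11.7/(8.440 + 11.7) = 11.44 V.

V_th ≈ 11.4 V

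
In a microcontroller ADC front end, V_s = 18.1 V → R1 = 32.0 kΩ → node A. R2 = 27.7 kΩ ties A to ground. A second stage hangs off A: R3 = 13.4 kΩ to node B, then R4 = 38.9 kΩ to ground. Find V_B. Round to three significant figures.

V_B ≈ 4.87 V

The second stage (R3 + R4 = 52.30 kΩ) loads node A in parallel with R2.
Effective lower resistance at A: R2 ‖ 52.30 = 18.11 kΩ.
V_A = 18.1 × 18.11/(32.0 + 18.11) = 6.541 V.
Then the unloaded second divider: V_B = V_A × R4/(R3+R4) = 6.541 × 0.7438 = 4.865 V.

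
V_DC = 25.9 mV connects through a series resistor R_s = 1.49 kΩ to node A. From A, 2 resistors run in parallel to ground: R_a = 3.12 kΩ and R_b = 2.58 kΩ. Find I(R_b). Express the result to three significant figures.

Combine the parallel branches: R_p = (1/3.12 + 1/2.58)⁻¹ = 1.412 kΩ.
Node voltage V_A = V_DC · R_p/(R_s + R_p) = 25.9 × 0.4866 = 12.60 mV.
I(R_b) = V_A / R_b = 12.60/2.58 = 4.885 µA.

I ≈ 4.88 µA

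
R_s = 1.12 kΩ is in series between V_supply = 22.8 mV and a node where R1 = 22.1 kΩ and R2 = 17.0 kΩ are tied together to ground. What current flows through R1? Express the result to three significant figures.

I ≈ 0.924 µA

Equivalent of the parallel group: R_p = 9.609 kΩ.
V_A = 22.8 × 9.609/10.73 = 20.42 mV.
I(R1) = V_A / R1 = 20.42/22.1 = 0.9240 µA.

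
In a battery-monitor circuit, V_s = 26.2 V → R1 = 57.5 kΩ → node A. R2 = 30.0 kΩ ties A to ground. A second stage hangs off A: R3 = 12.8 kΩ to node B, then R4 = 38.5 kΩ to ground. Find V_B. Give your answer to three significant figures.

The second stage (R3 + R4 = 51.30 kΩ) loads node A in parallel with R2.
R2 ‖ (R3+R4) = 18.93 kΩ.
V_A = 26.2 × 18.93/(57.5 + 18.93) = 6.489 V.
Then the unloaded second divider: V_B = V_A × R4/(R3+R4) = 6.489 × 0.7505 = 4.870 V.

V_B ≈ 4.87 V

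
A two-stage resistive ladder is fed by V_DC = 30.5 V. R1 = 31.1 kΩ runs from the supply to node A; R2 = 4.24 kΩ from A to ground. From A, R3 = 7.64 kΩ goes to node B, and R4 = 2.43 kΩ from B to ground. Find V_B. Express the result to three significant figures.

V_B ≈ 0.644 V

Looking into the second stage from A: R3 + R4 = 10.07 kΩ appears in parallel with R2.
Effective lower resistance at A: R2 ‖ 10.07 = 2.984 kΩ.
So V_A = 30.5 × 0.08754 = 2.670 V.
Stage 2 is unloaded, so V_B = V_A · R4/(R3+R4) = 2.670 × 2.43/10.07 = 0.6443 V.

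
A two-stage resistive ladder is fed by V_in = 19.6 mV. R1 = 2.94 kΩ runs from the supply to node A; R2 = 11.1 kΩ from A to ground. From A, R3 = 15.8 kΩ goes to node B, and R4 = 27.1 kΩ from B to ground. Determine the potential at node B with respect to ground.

Looking into the second stage from A: R3 + R4 = 42.90 kΩ appears in parallel with R2.
R2 ‖ (R3+R4) = 8.818 kΩ.
V_A = 19.6 × 8.818/(2.94 + 8.818) = 14.70 mV.
Stage 2 is unloaded, so V_B = V_A · R4/(R3+R4) = 14.70 × 27.1/42.90 = 9.286 mV.

V_B ≈ 9.29 mV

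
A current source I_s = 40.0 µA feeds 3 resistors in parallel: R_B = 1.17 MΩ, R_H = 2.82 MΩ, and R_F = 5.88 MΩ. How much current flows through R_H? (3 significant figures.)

Conductances: ΣG = 1/1.17 + 1/2.82 + 1/5.88 = 1.379 (1/MΩ).
R_H takes the fraction G_k/ΣG = 0.3546/1.379 = 0.2571, so I = 40.0 × 0.2571 = 10.28 µA.

I ≈ 10.3 µA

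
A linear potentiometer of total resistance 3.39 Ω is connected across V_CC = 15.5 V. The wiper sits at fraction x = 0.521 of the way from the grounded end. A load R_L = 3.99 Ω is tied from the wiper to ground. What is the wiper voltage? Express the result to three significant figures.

V_out ≈ 6.66 V

Lower segment x·R_p = 1.766 Ω; upper segment (1−x)·R_p = 1.624 Ω.
Lower segment in parallel with the load: 1.766 ‖ 3.99 = 1.224 Ω.
V_out = 15.5 × 1.224/(1.624 + 1.224) = 6.663 V.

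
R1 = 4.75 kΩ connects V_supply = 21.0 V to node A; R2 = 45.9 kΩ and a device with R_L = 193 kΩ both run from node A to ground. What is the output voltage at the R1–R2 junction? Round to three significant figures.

The load sits in parallel with R2, giving an effective lower resistance R2' = R2·R_L/(R2+R_L) = 37.08 kΩ.
Voltage divider with the loaded lower leg: V_out = 21.0 × 37.08/(4.75 + 37.08) = 21.0 × 0.8864 = 18.62 V.

V_out ≈ 18.6 V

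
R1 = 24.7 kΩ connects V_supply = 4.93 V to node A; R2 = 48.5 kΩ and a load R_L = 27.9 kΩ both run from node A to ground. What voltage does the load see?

V_out ≈ 2.06 V

R2 ‖ R_L = (48.5 × 27.9)/(48.5 + 27.9) = 17.71 kΩ.
Then V_out = V_supply · R2'/(R1 + R2') = 4.93 × 17.71/42.41 = 2.059 V.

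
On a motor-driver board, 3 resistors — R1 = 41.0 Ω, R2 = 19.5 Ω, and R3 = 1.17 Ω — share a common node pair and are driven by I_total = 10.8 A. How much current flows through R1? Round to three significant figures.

Total conductance ΣG = 1/41.0 + 1/19.5 + 1/1.17 = 0.9304 (units of 1/Ω).
By the current-divider rule, I = I_total · G_k/ΣG = 10.8 × 0.02622 = 0.2831 A.

I ≈ 0.283 A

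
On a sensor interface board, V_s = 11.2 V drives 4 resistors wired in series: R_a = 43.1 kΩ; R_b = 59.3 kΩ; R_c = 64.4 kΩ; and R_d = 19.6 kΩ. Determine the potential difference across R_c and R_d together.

V ≈ 5.05 V

Total series resistance ΣR = 43.1 + 59.3 + 64.4 + 19.6 = 186.4 kΩ.
R_{R_c..R_d} = 64.4 + 19.6 = 84.00 kΩ.
By the voltage-divider rule, V = 11.2 × 84.00/186.4 = 5.047 V.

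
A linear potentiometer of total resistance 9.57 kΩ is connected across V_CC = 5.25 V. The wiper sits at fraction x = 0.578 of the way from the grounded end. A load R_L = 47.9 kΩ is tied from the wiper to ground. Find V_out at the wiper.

V_out ≈ 2.89 V

Split the track: R_lower = x·R_p = 5.531 kΩ, R_upper = (1−x)·R_p = 4.039 kΩ.
(x·R_p) ‖ R_L = 4.959 kΩ.
V_out = 5.25 × 4.959/(4.039 + 4.959) = 2.893 V.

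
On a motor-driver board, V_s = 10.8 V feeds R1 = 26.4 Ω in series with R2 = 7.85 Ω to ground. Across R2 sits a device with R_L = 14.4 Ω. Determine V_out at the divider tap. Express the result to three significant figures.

V_out ≈ 1.74 V

The load sits in parallel with R2, giving an effective lower resistance R2' = R2·R_L/(R2+R_L) = 5.080 Ω.
Voltage divider with the loaded lower leg: V_out = 10.8 × 5.080/(26.4 + 5.080) = 10.8 × 0.1614 = 1.743 V.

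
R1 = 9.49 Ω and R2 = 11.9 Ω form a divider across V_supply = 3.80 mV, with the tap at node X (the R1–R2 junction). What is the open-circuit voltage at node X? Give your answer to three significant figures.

V_th ≈ 2.11 mV

With X open, the divider is unloaded: V_th = 3.80 × 11.9/21.39 = 2.114 mV.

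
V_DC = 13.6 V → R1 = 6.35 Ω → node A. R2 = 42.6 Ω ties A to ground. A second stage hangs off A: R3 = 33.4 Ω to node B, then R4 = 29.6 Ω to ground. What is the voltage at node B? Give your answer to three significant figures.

V_B ≈ 5.11 V

The second stage (R3 + R4 = 63.00 Ω) loads node A in parallel with R2.
R2 ‖ (R3+R4) = 25.41 Ω.
First divider: V_A = V_DC · 25.41/(6.35 + 25.41) = 10.88 V.
Stage 2 is unloaded, so V_B = V_A · R4/(R3+R4) = 10.88 × 29.6/63.00 = 5.112 V.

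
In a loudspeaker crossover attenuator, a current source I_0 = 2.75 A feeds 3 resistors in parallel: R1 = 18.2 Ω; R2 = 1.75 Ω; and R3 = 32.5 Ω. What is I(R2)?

I ≈ 2.39 A

Conductances: ΣG = 1/18.2 + 1/1.75 + 1/32.5 = 0.6571 (1/Ω).
By the current-divider rule, I = I_0 · G_k/ΣG = 2.75 × 0.8696 = 2.391 A.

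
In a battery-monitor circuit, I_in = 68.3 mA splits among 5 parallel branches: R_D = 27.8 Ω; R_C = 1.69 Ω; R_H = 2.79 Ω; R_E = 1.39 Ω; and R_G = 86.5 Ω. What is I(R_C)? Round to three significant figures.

I ≈ 23.5 mA

ΣG = 1/27.8 + 1/1.69 + 1/2.79 + 1/1.39 + 1/86.5 = 1.717.
Current divider: I(R_C) = I_in · G_k/ΣG = 68.3 × (0.5917/1.717) = 68.3 × 0.3446 = 23.54 mA.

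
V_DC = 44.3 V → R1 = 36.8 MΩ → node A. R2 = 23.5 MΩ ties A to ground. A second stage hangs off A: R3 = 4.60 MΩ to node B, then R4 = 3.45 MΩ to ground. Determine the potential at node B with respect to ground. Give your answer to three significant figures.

Node A sees R2 in parallel with the series input of stage 2, R3 + R4 = 8.050 MΩ.
Effective lower resistance at A: R2 ‖ 8.050 = 5.996 MΩ.
So V_A = 44.3 × 0.1401 = 6.207 V.
Then the unloaded second divider: V_B = V_A × R4/(R3+R4) = 6.207 × 0.4286 = 2.660 V.

V_B ≈ 2.66 V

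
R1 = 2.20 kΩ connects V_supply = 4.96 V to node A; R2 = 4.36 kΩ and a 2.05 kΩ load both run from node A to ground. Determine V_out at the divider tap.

First combine the lower leg with the load: R2 ‖ R_L = 1.394 kΩ.
Then V_out = V_supply · R2'/(R1 + R2') = 4.96 × 1.394/3.594 = 1.924 V.

V_out ≈ 1.92 V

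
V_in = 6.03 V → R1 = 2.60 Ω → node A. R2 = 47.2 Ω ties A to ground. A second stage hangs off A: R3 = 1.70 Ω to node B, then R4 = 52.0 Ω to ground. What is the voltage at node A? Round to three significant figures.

V_A ≈ 5.46 V

Looking into the second stage from A: R3 + R4 = 53.70 Ω appears in parallel with R2.
Effective lower resistance at A: R2 ‖ 53.70 = 25.12 Ω.
So V_A = 6.03 × 0.9062 = 5.464 V.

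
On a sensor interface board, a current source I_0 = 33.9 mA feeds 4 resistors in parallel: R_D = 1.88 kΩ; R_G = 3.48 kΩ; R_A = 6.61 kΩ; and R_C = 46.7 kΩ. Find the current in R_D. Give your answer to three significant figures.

I ≈ 18.2 mA

ΣG = 1/1.88 + 1/3.48 + 1/6.61 + 1/46.7 = 0.9920.
R_D takes the fraction G_k/ΣG = 0.5319/0.9920 = 0.5362, so I = 33.9 × 0.5362 = 18.18 mA.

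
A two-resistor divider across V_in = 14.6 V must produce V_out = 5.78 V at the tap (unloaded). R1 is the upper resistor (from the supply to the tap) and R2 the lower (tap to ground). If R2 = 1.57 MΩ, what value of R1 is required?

The divider ratio is R2/(R1+R2) = 5.78/14.6 = 0.3959.
Rearranging, R1 = R2·(1−k)/k = 1.57 × 1.526 = 2.396 MΩ.

R1 ≈ 2.40 MΩ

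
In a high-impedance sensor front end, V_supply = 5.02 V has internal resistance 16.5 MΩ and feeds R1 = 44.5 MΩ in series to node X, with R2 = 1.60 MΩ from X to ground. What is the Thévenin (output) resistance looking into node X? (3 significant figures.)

R1' = 16.5 + 44.5 = 61.00 MΩ (source resistance + R1).
Zeroing V_supply shorts the top of R1' to ground, so R_th = R1' ‖ R2 = 1.559 MΩ.

R_th ≈ 1.56 MΩ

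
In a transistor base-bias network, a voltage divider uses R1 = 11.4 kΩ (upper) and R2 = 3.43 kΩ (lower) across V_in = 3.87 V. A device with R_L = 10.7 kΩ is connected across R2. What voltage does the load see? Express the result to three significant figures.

V_out ≈ 0.718 V

First combine the lower leg with the load: R2 ‖ R_L = 2.597 kΩ.
Voltage divider with the loaded lower leg: V_out = 3.87 × 2.597/(11.4 + 2.597) = 3.87 × 0.1856 = 0.7181 V.
(Unloaded it would be 0.895 V; the load pulls it down.)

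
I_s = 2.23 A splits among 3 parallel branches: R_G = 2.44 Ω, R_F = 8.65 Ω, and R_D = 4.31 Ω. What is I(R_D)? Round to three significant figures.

Conductances: ΣG = 1/2.44 + 1/8.65 + 1/4.31 = 0.7575 (1/Ω).
By the current-divider rule, I = I_s · G_k/ΣG = 2.23 × 0.3063 = 0.6831 A.

I ≈ 0.683 A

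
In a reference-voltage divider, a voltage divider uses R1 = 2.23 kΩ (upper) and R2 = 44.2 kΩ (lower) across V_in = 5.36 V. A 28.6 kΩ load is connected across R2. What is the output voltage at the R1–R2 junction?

The load sits in parallel with R2, giving an effective lower resistance R2' = R2·R_L/(R2+R_L) = 17.36 kΩ.
Then V_out = V_in · R2'/(R1 + R2') = 5.36 × 17.36/19.59 = 4.750 V.

V_out ≈ 4.75 V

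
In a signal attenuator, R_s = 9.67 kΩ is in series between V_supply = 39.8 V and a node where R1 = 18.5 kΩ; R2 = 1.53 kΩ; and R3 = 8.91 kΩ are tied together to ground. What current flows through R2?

I ≈ 2.91 mA

Equivalent of the parallel group: R_p = 1.220 kΩ.
V_A by voltage divider: V_A = 39.8 × 1.220/(9.67 + 1.220) = 4.458 V.
I(R2) = V_A / R2 = 4.458/1.53 = 2.914 mA.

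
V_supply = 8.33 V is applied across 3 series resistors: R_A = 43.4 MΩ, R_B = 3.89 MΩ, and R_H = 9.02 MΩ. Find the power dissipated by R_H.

The common current is I = 8.33/56.31 = 0.1479 µA.
P = I²R = 0.02188 × 9.02 = 0.1974 µW.

P ≈ 0.197 µW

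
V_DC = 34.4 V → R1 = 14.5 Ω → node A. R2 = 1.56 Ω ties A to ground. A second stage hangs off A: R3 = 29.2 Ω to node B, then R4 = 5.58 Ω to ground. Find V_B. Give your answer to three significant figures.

The second stage (R3 + R4 = 34.78 Ω) loads node A in parallel with R2.
R2 ‖ (R3+R4) = 1.493 Ω.
First divider: V_A = V_DC · 1.493/(14.5 + 1.493) = 3.211 V.
Then the unloaded second divider: V_B = V_A × R4/(R3+R4) = 3.211 × 0.1604 = 0.5152 V.

V_B ≈ 0.515 V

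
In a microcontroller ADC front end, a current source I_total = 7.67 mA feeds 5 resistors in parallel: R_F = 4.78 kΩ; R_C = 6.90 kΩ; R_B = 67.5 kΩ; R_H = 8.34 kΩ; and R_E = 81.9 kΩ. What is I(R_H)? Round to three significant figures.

I ≈ 1.84 mA

ΣG = 1/4.78 + 1/6.90 + 1/67.5 + 1/8.34 + 1/81.9 = 0.5011.
By the current-divider rule, I = I_total · G_k/ΣG = 7.67 × 0.2393 = 1.835 mA.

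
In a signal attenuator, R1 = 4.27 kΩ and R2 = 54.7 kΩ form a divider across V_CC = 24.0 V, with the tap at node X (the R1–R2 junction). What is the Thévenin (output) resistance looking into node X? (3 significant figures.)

R_th ≈ 3.96 kΩ

With V_CC suppressed (replaced by a short), R_th = R1 ‖ R2 = (4.270 × 54.7)/(4.270 + 54.7) = 3.961 kΩ.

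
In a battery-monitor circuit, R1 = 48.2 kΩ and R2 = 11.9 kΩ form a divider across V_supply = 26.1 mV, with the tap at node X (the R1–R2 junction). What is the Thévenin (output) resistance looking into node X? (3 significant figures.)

R_th ≈ 9.54 kΩ

Zeroing V_supply shorts the top of R1 to ground, so R_th = R1 ‖ R2 = 9.544 kΩ.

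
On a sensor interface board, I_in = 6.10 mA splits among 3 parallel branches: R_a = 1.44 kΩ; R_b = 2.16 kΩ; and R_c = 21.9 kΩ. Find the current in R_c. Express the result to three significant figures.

I ≈ 0.232 mA

Conductances: ΣG = 1/1.44 + 1/2.16 + 1/21.9 = 1.203 (1/kΩ).
R_c takes the fraction G_k/ΣG = 0.04566/1.203 = 0.03795, so I = 6.10 × 0.03795 = 0.2315 mA.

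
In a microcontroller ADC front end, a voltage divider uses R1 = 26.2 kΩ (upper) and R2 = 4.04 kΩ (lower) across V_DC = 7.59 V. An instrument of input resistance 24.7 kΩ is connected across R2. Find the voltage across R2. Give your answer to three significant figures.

V_out ≈ 0.888 V

R2 ‖ R_L = (4.04 × 24.7)/(4.04 + 24.7) = 3.472 kΩ.
Now apply the divider: V_out = 7.59 × 0.1170 = 0.8881 V.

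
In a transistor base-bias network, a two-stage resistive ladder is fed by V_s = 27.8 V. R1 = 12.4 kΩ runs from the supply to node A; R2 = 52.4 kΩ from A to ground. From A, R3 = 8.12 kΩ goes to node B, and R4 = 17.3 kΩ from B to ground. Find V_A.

V_A ≈ 16.1 V

Looking into the second stage from A: R3 + R4 = 25.42 kΩ appears in parallel with R2.
R2 ‖ (R3+R4) = 17.12 kΩ.
First divider: V_A = V_s · 17.12/(12.4 + 17.12) = 16.12 V.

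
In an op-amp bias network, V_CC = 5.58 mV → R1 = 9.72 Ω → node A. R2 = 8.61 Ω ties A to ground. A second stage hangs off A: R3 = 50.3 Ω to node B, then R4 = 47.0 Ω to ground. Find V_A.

V_A ≈ 2.50 mV

Node A sees R2 in parallel with the series input of stage 2, R3 + R4 = 97.30 Ω.
R2 ‖ (R3+R4) = 7.910 Ω.
V_A = 5.58 × 7.910/(9.72 + 7.910) = 2.504 mV.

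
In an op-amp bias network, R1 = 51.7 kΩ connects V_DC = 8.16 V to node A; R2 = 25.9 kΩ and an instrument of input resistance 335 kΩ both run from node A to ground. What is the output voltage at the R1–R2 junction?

The load sits in parallel with R2, giving an effective lower resistance R2' = R2·R_L/(R2+R_L) = 24.04 kΩ.
Voltage divider with the loaded lower leg: V_out = 8.16 × 24.04/(51.7 + 24.04) = 8.16 × 0.3174 = 2.590 V.

V_out ≈ 2.59 V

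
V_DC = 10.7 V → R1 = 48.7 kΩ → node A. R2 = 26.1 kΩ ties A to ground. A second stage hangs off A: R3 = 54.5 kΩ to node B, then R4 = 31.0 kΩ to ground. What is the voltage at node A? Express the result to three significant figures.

V_A ≈ 3.11 V

Node A sees R2 in parallel with the series input of stage 2, R3 + R4 = 85.50 kΩ.
Effective lower resistance at A: R2 ‖ 85.50 = 20.00 kΩ.
So V_A = 10.7 × 0.2911 = 3.115 V.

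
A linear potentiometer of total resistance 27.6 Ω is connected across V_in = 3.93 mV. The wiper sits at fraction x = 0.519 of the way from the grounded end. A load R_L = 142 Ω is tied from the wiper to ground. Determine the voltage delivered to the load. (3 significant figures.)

Split the track: R_lower = x·R_p = 14.32 Ω, R_upper = (1−x)·R_p = 13.28 Ω.
(x·R_p) ‖ R_L = 13.01 Ω.
Then V_out = V_in · 13.01/(13.28 + 13.01) = 1.945 mV.

V_out ≈ 1.95 mV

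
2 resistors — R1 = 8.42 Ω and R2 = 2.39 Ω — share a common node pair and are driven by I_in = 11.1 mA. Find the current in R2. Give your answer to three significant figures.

Two-branch current divider: I_k = I_in · R_other/(R_1 + R_2).
I(R2) = 11.1 × 8.42/(8.42 + 2.39) = 11.1 × 0.7789 = 8.646 mA.

I ≈ 8.65 mA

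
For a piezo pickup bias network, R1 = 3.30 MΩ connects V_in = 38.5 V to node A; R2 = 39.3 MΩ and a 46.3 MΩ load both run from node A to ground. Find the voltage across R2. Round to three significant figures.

R2 ‖ R_L = (39.3 × 46.3)/(39.3 + 46.3) = 21.26 MΩ.
Now apply the divider: V_out = 38.5 × 0.8656 = 33.33 V.

V_out ≈ 33.3 V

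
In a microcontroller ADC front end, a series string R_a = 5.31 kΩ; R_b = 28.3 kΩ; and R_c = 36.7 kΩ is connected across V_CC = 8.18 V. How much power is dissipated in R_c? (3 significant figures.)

ΣR = 70.31 kΩ → I = 8.18/70.31 = 0.1163 mA.
P = I²R = 0.01354 × 36.7 = 0.4968 mW.

P ≈ 0.497 mW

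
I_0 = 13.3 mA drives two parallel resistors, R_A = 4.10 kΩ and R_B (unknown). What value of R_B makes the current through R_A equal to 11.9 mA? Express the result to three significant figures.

Two-branch current divider: I_A = I_0 · R_B/(R_A + R_B).
11.9/13.3 = R_B/(R_A + R_B) → R_B = R_A · (0.8947)/(1 − 0.8947) = 4.10 × 8.500 = 34.85 kΩ.

R_B ≈ 34.9 kΩ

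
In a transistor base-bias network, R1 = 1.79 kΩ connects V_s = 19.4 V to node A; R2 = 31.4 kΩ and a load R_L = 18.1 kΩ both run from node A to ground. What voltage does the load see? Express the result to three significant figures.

First combine the lower leg with the load: R2 ‖ R_L = 11.48 kΩ.
Now apply the divider: V_out = 19.4 × 0.8651 = 16.78 V.
(Unloaded it would be 18.4 V; the load pulls it down.)

V_out ≈ 16.8 V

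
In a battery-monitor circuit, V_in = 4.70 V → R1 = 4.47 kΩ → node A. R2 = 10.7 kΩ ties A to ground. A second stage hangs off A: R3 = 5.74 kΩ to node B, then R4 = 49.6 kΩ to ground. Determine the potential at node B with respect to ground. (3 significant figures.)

V_B ≈ 2.81 V

The second stage (R3 + R4 = 55.34 kΩ) loads node A in parallel with R2.
R2 ‖ (R3+R4) = 8.966 kΩ.
So V_A = 4.70 × 0.6673 = 3.136 V.
Stage 2 is unloaded, so V_B = V_A · R4/(R3+R4) = 3.136 × 49.6/55.34 = 2.811 V.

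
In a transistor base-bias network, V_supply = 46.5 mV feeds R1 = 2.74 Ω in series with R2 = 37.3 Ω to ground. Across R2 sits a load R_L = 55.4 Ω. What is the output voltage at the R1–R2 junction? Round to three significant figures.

V_out ≈ 41.4 mV

First combine the lower leg with the load: R2 ‖ R_L = 22.29 Ω.
Voltage divider with the loaded lower leg: V_out = 46.5 × 22.29/(2.74 + 22.29) = 46.5 × 0.8905 = 41.41 mV.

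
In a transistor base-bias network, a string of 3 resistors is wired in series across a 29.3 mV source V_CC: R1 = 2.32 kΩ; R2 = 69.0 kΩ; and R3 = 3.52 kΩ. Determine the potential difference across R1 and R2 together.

Series total: ΣR = 2.32 + 69.0 + 3.52 = 74.84 kΩ.
R_{R1..R2} = 2.32 + 69.0 = 71.32 kΩ.
By the voltage-divider rule, V = 29.3 × 71.32/74.84 = 27.92 mV.

V ≈ 27.9 mV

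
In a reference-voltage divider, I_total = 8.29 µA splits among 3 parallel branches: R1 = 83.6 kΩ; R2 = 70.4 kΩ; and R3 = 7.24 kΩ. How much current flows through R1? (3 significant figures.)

ΣG = 1/83.6 + 1/70.4 + 1/7.24 = 0.1643.
By the current-divider rule, I = I_total · G_k/ΣG = 8.29 × 0.07281 = 0.6036 µA.

I ≈ 0.604 µA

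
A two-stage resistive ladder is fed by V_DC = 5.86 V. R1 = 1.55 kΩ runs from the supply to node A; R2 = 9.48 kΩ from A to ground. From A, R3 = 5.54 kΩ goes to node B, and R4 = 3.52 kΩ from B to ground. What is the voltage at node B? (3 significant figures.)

V_B ≈ 1.71 V

Looking into the second stage from A: R3 + R4 = 9.060 kΩ appears in parallel with R2.
R2 ‖ (R3+R4) = 4.633 kΩ.
First divider: V_A = V_DC · 4.633/(1.55 + 4.633) = 4.391 V.
Stage 2 is unloaded, so V_B = V_A · R4/(R3+R4) = 4.391 × 3.52/9.060 = 1.706 V.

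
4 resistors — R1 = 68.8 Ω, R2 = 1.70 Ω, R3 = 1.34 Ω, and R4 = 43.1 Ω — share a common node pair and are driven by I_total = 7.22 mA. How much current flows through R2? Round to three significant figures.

I ≈ 3.09 mA

Conductances: ΣG = 1/68.8 + 1/1.70 + 1/1.34 + 1/43.1 = 1.372 (1/Ω).
By the current-divider rule, I = I_total · G_k/ΣG = 7.22 × 0.4287 = 3.095 mA.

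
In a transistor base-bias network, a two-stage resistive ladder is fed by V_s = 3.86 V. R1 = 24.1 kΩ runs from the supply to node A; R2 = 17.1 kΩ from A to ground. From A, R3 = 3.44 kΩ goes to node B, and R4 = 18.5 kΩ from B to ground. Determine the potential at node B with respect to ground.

The second stage (R3 + R4 = 21.94 kΩ) loads node A in parallel with R2.
R2 ‖ (R3+R4) = 9.610 kΩ.
V_A = 3.86 × 9.610/(24.1 + 9.610) = 1.100 V.
Stage 2 is unloaded, so V_B = V_A · R4/(R3+R4) = 1.100 × 18.5/21.94 = 0.9279 V.

V_B ≈ 0.928 V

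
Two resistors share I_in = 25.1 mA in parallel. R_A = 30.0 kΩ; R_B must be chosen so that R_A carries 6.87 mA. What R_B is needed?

Two-branch current divider: I_A = I_in · R_B/(R_A + R_B).
6.87/25.1 = R_B/(R_A + R_B) → R_B = R_A · (0.2737)/(1 − 0.2737) = 30.0 × 0.3769 = 11.31 kΩ.

R_B ≈ 11.3 kΩ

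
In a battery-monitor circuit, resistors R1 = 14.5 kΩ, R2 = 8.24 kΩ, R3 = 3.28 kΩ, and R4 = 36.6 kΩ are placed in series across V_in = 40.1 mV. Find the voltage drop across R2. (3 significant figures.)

V ≈ 5.28 mV

Total series resistance ΣR = 14.5 + 8.24 + 3.28 + 36.6 = 62.62 kΩ.
V = V_in · R/ΣR = 40.1 × 0.1316 = 5.277 mV.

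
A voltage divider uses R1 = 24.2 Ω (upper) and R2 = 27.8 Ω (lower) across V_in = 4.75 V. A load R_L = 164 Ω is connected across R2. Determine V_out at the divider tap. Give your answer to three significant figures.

V_out ≈ 2.35 V

First combine the lower leg with the load: R2 ‖ R_L = 23.77 Ω.
Now apply the divider: V_out = 4.75 × 0.4955 = 2.354 V.
(Unloaded it would be 2.54 V; the load pulls it down.)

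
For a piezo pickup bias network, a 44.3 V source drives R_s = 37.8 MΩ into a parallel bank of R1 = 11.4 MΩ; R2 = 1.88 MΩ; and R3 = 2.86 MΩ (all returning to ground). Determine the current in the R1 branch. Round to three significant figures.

Equivalent of the parallel group: R_p = 1.032 MΩ.
V_A = 44.3 × 1.032/38.83 = 1.177 V.
I(R1) = V_A / R1 = 1.177/11.4 = 0.1032 µA.

I ≈ 0.103 µA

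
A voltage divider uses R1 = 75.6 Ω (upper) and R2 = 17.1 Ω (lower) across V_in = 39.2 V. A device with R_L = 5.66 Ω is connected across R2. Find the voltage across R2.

V_out ≈ 2.09 V

R2 ‖ R_L = (17.1 × 5.66)/(17.1 + 5.66) = 4.252 Ω.
Now apply the divider: V_out = 39.2 × 0.05325 = 2.088 V.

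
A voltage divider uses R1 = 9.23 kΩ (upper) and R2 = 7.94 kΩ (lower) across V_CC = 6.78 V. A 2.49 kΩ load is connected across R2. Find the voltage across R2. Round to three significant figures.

V_out ≈ 1.16 V

R2 ‖ R_L = (7.94 × 2.49)/(7.94 + 2.49) = 1.896 kΩ.
Then V_out = V_CC · R2'/(R1 + R2') = 6.78 × 1.896/11.13 = 1.155 V.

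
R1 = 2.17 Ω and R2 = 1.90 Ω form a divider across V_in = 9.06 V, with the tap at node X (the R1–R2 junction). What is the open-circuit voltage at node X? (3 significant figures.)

V_th ≈ 4.23 V

With X open, the divider is unloaded: V_th = 9.06 × 1.90/4.070 = 4.229 V.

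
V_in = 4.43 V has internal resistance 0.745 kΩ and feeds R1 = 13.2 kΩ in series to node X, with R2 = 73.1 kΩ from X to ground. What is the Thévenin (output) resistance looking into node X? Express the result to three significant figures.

R1' = 0.745 + 13.2 = 13.94 kΩ (source resistance + R1).
Zeroing V_in shorts the top of R1' to ground, so R_th = R1' ‖ R2 = 11.71 kΩ.

R_th ≈ 11.7 kΩ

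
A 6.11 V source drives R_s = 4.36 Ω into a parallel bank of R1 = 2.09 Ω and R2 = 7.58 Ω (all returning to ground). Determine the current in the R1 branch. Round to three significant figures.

Equivalent of the parallel group: R_p = 1.638 Ω.
Node voltage V_A = V_supply · R_p/(R_s + R_p) = 6.11 × 0.2731 = 1.669 V.
I(R1) = V_A / R1 = 1.669/2.09 = 0.7985 A.

I ≈ 0.798 A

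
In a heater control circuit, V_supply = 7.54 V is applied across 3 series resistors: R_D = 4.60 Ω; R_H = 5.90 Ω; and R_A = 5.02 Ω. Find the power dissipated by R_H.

P ≈ 1.39 W

Series current I = V_supply/ΣR = 7.54/15.52 = 0.4858 A.
P(R_H) = I²·R_H = (0.4858)² × 5.90 = 1.393 W.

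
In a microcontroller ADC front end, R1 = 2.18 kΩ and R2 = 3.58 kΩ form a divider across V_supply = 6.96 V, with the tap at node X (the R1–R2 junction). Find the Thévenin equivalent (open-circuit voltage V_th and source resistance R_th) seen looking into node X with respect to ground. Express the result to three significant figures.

Open-circuit (no load on X): V_th = V_supply · R2/(R1 + R2) = 6.96 × 3.58/(2.180 + 3.58) = 4.326 V.
Looking into X with the source shorted: R_th = R1·R2/(R1+R2) = 2.180 × 3.58/5.760 = 1.355 kΩ.

V_th ≈ 4.33 V, R_th ≈ 1.35 kΩ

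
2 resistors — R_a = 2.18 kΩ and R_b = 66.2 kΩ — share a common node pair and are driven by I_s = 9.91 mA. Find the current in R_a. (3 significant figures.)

Two-branch current divider: I_k = I_s · R_other/(R_1 + R_2).
I(R_a) = 9.91 × 66.2/(2.18 + 66.2) = 9.91 × 0.9681 = 9.594 mA.

I ≈ 9.59 mA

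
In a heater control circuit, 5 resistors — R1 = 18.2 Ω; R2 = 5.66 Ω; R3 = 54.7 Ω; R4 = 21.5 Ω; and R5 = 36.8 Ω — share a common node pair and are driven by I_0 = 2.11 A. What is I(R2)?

I ≈ 1.15 A

Conductances: ΣG = 1/18.2 + 1/5.66 + 1/54.7 + 1/21.5 + 1/36.8 = 0.3236 (1/Ω).
R2 takes the fraction G_k/ΣG = 0.1767/0.3236 = 0.5460, so I = 2.11 × 0.5460 = 1.152 A.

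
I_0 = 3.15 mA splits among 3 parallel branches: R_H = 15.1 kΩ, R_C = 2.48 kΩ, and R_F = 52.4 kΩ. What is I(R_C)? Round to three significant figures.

Total conductance ΣG = 1/15.1 + 1/2.48 + 1/52.4 = 0.4885 (units of 1/kΩ).
R_C takes the fraction G_k/ΣG = 0.4032/0.4885 = 0.8254, so I = 3.15 × 0.8254 = 2.600 mA.

I ≈ 2.60 mA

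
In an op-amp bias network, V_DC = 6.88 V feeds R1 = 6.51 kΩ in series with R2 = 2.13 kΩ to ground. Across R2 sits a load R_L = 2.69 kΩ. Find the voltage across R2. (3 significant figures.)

First combine the lower leg with the load: R2 ‖ R_L = 1.189 kΩ.
Now apply the divider: V_out = 6.88 × 0.1544 = 1.062 V.

V_out ≈ 1.06 V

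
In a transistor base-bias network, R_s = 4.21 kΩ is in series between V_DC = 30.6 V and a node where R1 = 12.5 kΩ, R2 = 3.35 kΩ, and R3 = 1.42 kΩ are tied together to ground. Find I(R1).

Equivalent of the parallel group: R_p = 0.9236 kΩ.
V_A = 30.6 × 0.9236/5.134 = 5.505 V.
Branch current I = V_A/R1 = 5.505/12.5 = 0.4404 mA.

I ≈ 0.440 mA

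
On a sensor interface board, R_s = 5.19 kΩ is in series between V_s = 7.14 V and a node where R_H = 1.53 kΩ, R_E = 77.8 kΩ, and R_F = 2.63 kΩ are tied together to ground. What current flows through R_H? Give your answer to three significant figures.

I ≈ 0.726 mA

Equivalent of the parallel group: R_p = 0.9554 kΩ.
V_A = 7.14 × 0.9554/6.145 = 1.110 V.
I(R_H) = V_A / R_H = 1.110/1.53 = 0.7255 mA.
(Equivalently: I_total = 1.162 mA, then current-divider fraction G_k/ΣG = 0.6244.)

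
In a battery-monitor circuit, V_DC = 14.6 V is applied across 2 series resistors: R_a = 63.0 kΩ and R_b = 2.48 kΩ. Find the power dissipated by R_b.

P ≈ 0.123 mW

The common current is I = 14.6/65.48 = 0.2230 mA.
P = I²R = 0.04972 × 2.48 = 0.1233 mW.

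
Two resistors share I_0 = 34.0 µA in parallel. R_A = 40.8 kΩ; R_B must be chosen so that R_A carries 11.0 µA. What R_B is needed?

R_B ≈ 19.5 kΩ

In a two-way split, I_A/I_0 = R_B/(R_A + R_B).
11.0/34.0 = R_B/(R_A + R_B) → R_B = R_A · (0.3235)/(1 − 0.3235) = 40.8 × 0.4783 = 19.51 kΩ.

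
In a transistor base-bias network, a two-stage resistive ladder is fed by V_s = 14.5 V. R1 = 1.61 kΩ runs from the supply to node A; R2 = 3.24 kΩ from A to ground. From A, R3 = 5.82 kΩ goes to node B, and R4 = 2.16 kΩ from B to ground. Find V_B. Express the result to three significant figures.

Node A sees R2 in parallel with the series input of stage 2, R3 + R4 = 7.980 kΩ.
R2 ‖ (R3+R4) = 2.304 kΩ.
So V_A = 14.5 × 0.5887 = 8.536 V.
V_B = V_A × 0.2707 = 2.311 V.

V_B ≈ 2.31 V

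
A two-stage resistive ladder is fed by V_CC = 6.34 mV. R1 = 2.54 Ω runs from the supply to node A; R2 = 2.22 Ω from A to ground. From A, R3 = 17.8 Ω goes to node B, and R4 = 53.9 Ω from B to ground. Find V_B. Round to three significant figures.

V_B ≈ 2.19 mV

The second stage (R3 + R4 = 71.70 Ω) loads node A in parallel with R2.
R2 ‖ (R3+R4) = 2.153 Ω.
V_A = 6.34 × 2.153/(2.54 + 2.153) = 2.909 mV.
Then the unloaded second divider: V_B = V_A × R4/(R3+R4) = 2.909 × 0.7517 = 2.187 mV.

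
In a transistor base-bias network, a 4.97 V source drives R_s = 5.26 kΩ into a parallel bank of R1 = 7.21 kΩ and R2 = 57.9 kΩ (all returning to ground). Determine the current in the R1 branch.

Parallel bank: R_p = 1/(1/7.21 + 1/57.9) = 6.412 kΩ.
V_A by voltage divider: V_A = 4.97 × 6.412/(5.26 + 6.412) = 2.730 V.
I(R1) = V_A / R1 = 2.730/7.21 = 0.3787 mA.
(Check via current divider: I_total = 0.4258 mA; share G_k/ΣG = 0.8893 → same result.)

I ≈ 0.379 mA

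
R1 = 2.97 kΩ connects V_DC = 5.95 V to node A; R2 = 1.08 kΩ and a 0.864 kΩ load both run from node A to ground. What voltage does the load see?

V_out ≈ 0.828 V

First combine the lower leg with the load: R2 ‖ R_L = 0.4800 kΩ.
Then V_out = V_DC · R2'/(R1 + R2') = 5.95 × 0.4800/3.450 = 0.8278 V.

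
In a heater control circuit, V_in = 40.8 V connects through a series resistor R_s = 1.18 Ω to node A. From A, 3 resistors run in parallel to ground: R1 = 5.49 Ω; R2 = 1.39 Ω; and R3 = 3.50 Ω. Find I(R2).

I ≈ 12.2 A

Combine the parallel branches: R_p = (1/5.49 + 1/1.39 + 1/3.50)⁻¹ = 0.8423 Ω.
Node voltage V_A = V_in · R_p/(R_s + R_p) = 40.8 × 0.4165 = 16.99 V.
I(R2) = V_A / R2 = 16.99/1.39 = 12.23 A.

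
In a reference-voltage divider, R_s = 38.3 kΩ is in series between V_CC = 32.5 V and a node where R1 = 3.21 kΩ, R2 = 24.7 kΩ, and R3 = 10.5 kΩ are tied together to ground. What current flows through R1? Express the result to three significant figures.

I ≈ 0.558 mA

Combine the parallel branches: R_p = (1/3.21 + 1/24.7 + 1/10.5)⁻¹ = 2.236 kΩ.
V_A = 32.5 × 2.236/40.54 = 1.793 V.
Branch current I = V_A/R1 = 1.793/3.21 = 0.5585 mA.
(Check via current divider: I_total = 0.8018 mA; share G_k/ΣG = 0.6965 → same result.)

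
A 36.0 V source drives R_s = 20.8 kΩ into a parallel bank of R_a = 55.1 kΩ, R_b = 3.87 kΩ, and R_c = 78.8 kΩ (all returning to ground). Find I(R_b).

Parallel bank: R_p = 1/(1/55.1 + 1/3.87 + 1/78.8) = 3.457 kΩ.
V_A = 36.0 × 3.457/24.26 = 5.131 V.
Branch current I = V_A/R_b = 5.131/3.87 = 1.326 mA.

I ≈ 1.33 mA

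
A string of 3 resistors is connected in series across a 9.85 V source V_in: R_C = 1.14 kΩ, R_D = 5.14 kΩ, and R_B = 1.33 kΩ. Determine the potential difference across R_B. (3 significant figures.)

ΣR = 1.14 + 5.14 + 1.33 = 7.610 kΩ.
By the voltage-divider rule, V = 9.85 × 1.330/7.610 = 1.721 V.

V ≈ 1.72 V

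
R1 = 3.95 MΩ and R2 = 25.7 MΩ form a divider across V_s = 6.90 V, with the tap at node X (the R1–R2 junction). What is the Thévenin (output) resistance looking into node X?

R_th ≈ 3.42 MΩ

Zeroing V_s shorts the top of R1 to ground, so R_th = R1 ‖ R2 = 3.424 MΩ.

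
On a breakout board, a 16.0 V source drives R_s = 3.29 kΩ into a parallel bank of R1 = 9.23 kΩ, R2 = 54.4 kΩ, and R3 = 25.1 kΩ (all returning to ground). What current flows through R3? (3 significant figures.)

I ≈ 0.412 mA

Equivalent of the parallel group: R_p = 6.004 kΩ.
V_A by voltage divider: V_A = 16.0 × 6.004/(3.29 + 6.004) = 10.34 V.
I(R3) = V_A / R3 = 10.34/25.1 = 0.4118 mA.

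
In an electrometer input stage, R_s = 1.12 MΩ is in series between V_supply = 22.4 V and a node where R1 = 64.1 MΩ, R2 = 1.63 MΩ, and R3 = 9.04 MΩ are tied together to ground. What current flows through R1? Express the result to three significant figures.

I ≈ 0.191 µA

Combine the parallel branches: R_p = (1/64.1 + 1/1.63 + 1/9.04)⁻¹ = 1.352 MΩ.
Node voltage V_A = V_supply · R_p/(R_s + R_p) = 22.4 × 0.5469 = 12.25 V.
Branch current I = V_A/R1 = 12.25/64.1 = 0.1911 µA.
(Check via current divider: I_total = 9.062 µA; share G_k/ΣG = 0.02109 → same result.)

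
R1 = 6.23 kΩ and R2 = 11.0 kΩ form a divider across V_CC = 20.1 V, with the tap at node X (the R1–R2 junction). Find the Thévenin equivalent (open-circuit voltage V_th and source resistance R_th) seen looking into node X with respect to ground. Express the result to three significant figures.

V_th ≈ 12.8 V, R_th ≈ 3.98 kΩ

With X open, the divider is unloaded: V_th = 20.1 × 11.0/17.23 = 12.83 V.
Looking into X with the source shorted: R_th = R1·R2/(R1+R2) = 6.230 × 11.0/17.23 = 3.977 kΩ.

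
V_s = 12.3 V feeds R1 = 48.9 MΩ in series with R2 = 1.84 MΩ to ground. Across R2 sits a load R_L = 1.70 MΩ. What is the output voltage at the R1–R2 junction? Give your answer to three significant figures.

V_out ≈ 0.218 V

First combine the lower leg with the load: R2 ‖ R_L = 0.8836 MΩ.
Now apply the divider: V_out = 12.3 × 0.01775 = 0.2183 V.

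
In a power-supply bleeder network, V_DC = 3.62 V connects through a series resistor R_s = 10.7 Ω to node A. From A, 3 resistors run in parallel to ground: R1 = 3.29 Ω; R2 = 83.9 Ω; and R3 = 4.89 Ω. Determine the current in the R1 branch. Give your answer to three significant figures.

I ≈ 0.168 A

Combine the parallel branches: R_p = (1/3.29 + 1/83.9 + 1/4.89)⁻¹ = 1.922 Ω.
V_A = 3.62 × 1.922/12.62 = 0.5512 V.
I(R1) = V_A / R1 = 0.5512/3.29 = 0.1675 A.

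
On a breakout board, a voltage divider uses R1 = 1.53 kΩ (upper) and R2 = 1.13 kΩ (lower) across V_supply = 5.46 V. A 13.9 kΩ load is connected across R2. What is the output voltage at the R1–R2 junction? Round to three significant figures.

V_out ≈ 2.22 V

First combine the lower leg with the load: R2 ‖ R_L = 1.045 kΩ.
Voltage divider with the loaded lower leg: V_out = 5.46 × 1.045/(1.53 + 1.045) = 5.46 × 0.4058 = 2.216 V.
(Unloaded it would be 2.32 V; the load pulls it down.)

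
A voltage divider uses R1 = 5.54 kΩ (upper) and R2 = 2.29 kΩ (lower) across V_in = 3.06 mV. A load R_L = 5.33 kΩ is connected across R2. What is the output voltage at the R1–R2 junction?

The load sits in parallel with R2, giving an effective lower resistance R2' = R2·R_L/(R2+R_L) = 1.602 kΩ.
Then V_out = V_in · R2'/(R1 + R2') = 3.06 × 1.602/7.142 = 0.6863 mV.
(Unloaded it would be 0.895 mV; the load pulls it down.)

V_out ≈ 0.686 mV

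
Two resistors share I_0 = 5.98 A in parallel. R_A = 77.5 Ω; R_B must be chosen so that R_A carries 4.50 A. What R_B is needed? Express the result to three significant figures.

R_B ≈ 236 Ω

Two-branch current divider: I_A = I_0 · R_B/(R_A + R_B).
4.50/5.98 = R_B/(R_A + R_B) → R_B = R_A · (0.7525)/(1 − 0.7525) = 77.5 × 3.041 = 235.6 Ω.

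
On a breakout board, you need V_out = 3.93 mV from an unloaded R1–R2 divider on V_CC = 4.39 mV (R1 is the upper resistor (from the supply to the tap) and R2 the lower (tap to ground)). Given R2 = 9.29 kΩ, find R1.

R1 ≈ 1.09 kΩ

Required fraction k = V_out/V_CC = 0.8952.
Rearranging, R1 = R2·(1−k)/k = 9.29 × 0.1170 = 1.087 kΩ.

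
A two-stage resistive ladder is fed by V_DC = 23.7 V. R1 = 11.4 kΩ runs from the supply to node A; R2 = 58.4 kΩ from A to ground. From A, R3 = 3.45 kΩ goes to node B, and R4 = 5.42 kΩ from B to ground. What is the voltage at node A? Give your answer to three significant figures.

Node A sees R2 in parallel with the series input of stage 2, R3 + R4 = 8.870 kΩ.
R2 ‖ (R3+R4) = 7.700 kΩ.
V_A = 23.7 × 7.700/(11.4 + 7.700) = 9.555 V.

V_A ≈ 9.55 V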